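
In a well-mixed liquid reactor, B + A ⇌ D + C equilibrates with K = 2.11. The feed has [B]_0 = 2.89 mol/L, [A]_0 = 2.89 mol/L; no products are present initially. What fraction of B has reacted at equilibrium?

X = 0.592

Let X = conversion of B; extent ξ = 2.89·X mol/L.
Concentrations: [B] = 2.89 − 2.89X; [A] = 2.89 − 2.89X; [D] = 2.89X; [C] = 2.89X.
K = [D] [C] / ([B] [A]).
This equals 2.11 at X = 0.592 (the root in 0 < X < 1).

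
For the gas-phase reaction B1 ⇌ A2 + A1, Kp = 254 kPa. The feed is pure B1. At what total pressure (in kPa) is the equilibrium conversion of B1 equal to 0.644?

P = 358 kPa

Basis: 1 mol B1 initially; let X = conversion of B1. Extent ξ = X.
Mole table: n_B1 = 1 − X; n_A2 = X; n_A1 = X.
Summing: n_T = 1 + X.
Kp = p_A2 p_A1 / (p_B1) with p_i = (n_i/n_T)·P.
At X = 0.644: the mole-fraction product g(X) = Π y_i^ν_i = 0.7086. Since Kp = g(X)·P^{1}, P = (Kp/g)^(1/1) = (254/0.7086)^(1/1) = 358 kPa.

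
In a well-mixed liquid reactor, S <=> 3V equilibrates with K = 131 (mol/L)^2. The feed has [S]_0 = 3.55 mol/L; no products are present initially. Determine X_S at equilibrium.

X = 0.555

Let X = conversion of S; extent ξ = 3.55·X mol/L.
Concentrations: [S] = 3.55 − 3.55X; [V] = 10.6X.
K = [V]^3 / ([S]).
This equals 131 at X = 0.555 (the root in 0 < X < 1).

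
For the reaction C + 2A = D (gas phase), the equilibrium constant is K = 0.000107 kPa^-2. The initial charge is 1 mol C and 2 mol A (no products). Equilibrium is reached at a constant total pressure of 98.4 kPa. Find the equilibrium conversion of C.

Take 1 mol C as basis and let X be its fractional conversion, so ξ = X.
Species balance: n_C = 1 − X; n_A = 2 − 2X; n_D = X.
n_T = Σnᵢ = 3 − 2X.
y_i = n_i/n_T, p_i = y_i·P. K = p_D / (p_C p_A^2).
This yields a degree-3 equation in X; solving on (0,1), X = 0.268.

X = 0.268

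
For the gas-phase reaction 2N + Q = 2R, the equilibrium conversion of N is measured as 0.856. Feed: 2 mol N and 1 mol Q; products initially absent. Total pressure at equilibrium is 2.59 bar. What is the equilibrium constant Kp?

Basis: 2 mol N initially; let X = conversion of N. Extent ξ = X.
At extent ξ: n_N = 2 − 2X; n_Q = 1 − X; n_R = 2X.
Summing: n_T = 3 − X.
At X = 0.856: n_N = 0.288, n_Q = 0.144, n_R = 1.71, n_T = 2.14.
p_i = (n_i/n_T)·P. Kp = p_R^2 / (p_N^2 p_Q) = 203 bar^-1.

Kp = 203 bar^-1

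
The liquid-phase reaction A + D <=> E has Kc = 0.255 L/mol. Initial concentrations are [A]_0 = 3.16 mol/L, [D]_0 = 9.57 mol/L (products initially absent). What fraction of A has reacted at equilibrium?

Let X = conversion of A; extent ξ = 3.16·X mol/L.
Concentrations: [A] = 3.16 − 3.16X; [D] = 9.57 − 3.16X; [E] = 3.16X.
Kc = [E] / ([A] [D]).
Setting equal to 0.255 and solving for X on (0,1) gives X = 0.657.

X = 0.657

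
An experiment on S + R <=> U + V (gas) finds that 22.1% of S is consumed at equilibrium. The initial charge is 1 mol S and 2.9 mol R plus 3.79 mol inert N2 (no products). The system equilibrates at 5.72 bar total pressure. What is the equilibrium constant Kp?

Let X = conversion of S (basis 1 mol S); extent of reaction ξ = X.
Moles: n_S = 1 − X; n_R = 2.9 − X; n_U = X; n_V = X; n_I = 3.79 (inert).
Since Δν = 0, n_T = 7.69 throughout.
At X = 0.221: n_S = 0.779, n_R = 2.68, n_U = 0.221, n_V = 0.221, n_T = 7.69.
p_i = (n_i/n_T)·P. Kp = p_U p_V / (p_S p_R) = 0.0234.

Kp = 0.0234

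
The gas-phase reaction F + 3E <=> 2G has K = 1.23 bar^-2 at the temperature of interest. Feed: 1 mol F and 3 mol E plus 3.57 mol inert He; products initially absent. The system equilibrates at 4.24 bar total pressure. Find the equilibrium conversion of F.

Take 1 mol F as basis and let X be its fractional conversion, so ξ = X.
Species balance: n_F = 1 − X; n_E = 3 − 3X; n_G = 2X; n_I = 3.57 (inert).
n_T = Σnᵢ = 7.57 − 2X.
With p_i = (n_i/n_T)P, K = p_G^2 / (p_F p_E^3).
This yields a degree-4 equation in X; solving on (0,1), X = 0.487.

X = 0.487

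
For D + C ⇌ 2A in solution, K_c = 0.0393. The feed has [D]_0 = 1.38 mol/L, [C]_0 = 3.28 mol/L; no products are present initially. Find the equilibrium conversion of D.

Let X = conversion of D; extent ξ = 1.38·X mol/L.
Concentrations: [D] = 1.38 − 1.38X; [C] = 3.28 − 1.38X; [A] = 2.76X.
K_c = [A]^2 / ([D] [C]).
Setting equal to 0.0393 and solving for X on (0,1) gives X = 0.138.

X = 0.138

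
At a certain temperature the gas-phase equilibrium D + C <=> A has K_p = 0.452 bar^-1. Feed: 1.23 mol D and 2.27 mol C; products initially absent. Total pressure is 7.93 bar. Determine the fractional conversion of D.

Take 1.23 mol D as basis and let X be its fractional conversion, so ξ = 1.23X.
Species balance: n_D = 1.23 − 1.23X; n_C = 2.27 − 1.23X; n_A = 1.23X.
Summing: n_T = 3.5 − 1.23X.
With p_i = (n_i/n_T)P, K_p = p_A / (p_D p_C).
Setting this equal to 0.452 bar^-1 and taking the physical root (0 < X < 1) gives X = 0.660.

X = 0.660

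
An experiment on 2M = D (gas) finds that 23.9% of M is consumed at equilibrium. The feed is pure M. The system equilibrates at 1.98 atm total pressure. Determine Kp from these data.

Take 1 mol M as basis and let X be its fractional conversion, so ξ = 0.5X.
At extent ξ: n_M = 1 − X; n_D = 0.5X.
n_T = Σnᵢ = 1 − 0.5X.
At X = 0.239: n_M = 0.761, n_D = 0.119, n_T = 0.881.
p_i = (n_i/n_T)·P. Kp = p_D / (p_M^2) = 0.0918 atm^-1.

Kp = 0.0918 atm^-1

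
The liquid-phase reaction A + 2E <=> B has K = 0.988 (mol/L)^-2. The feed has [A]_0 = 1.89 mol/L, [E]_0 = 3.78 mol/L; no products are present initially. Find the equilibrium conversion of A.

Let X = conversion of A; extent ξ = 1.89·X mol/L.
Concentrations: [A] = 1.89 − 1.89X; [E] = 3.78 − 3.78X; [B] = 1.89X.
K = [B] / ([A] [E]^2).
Setting equal to 0.988 and solving for X on (0,1) gives X = 0.643.

X = 0.643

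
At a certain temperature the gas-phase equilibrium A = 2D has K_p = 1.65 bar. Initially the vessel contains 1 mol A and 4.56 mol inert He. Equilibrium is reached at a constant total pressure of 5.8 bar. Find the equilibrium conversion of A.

X = 0.475

Take 1 mol A as basis and let X be its fractional conversion, so ξ = X.
Moles: n_A = 1 − X; n_D = 2X; n_I = 4.56 (inert).
Total moles n_T = 5.56 + X.
With p_i = (n_i/n_T)P, K_p = p_D^2 / (p_A).
This yields a degree-2 equation in X; solving on (0,1), X = 0.475.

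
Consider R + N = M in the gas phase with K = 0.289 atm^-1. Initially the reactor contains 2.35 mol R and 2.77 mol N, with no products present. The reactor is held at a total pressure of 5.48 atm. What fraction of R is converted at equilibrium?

Take 2.35 mol R as basis and let X be its fractional conversion, so ξ = 2.35X.
At extent ξ: n_R = 2.35 − 2.35X; n_N = 2.77 − 2.35X; n_M = 2.35X.
n_T = Σnᵢ = 5.12 − 2.35X.
y_i = n_i/n_T, p_i = y_i·P. K = p_M / (p_R p_N).
Equating to 0.289 atm^-1 and solving on 0 < X < 1: X = 0.408.

X = 0.408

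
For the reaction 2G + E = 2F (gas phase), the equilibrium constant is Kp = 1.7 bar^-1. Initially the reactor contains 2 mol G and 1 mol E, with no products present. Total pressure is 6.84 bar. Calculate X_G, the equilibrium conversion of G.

X = 0.586

Basis: 2 mol G initially; let X = conversion of G. Extent ξ = X.
At extent ξ: n_G = 2 − 2X; n_E = 1 − X; n_F = 2X.
Summing: n_T = 3 − X.
With p_i = (n_i/n_T)P, Kp = p_F^2 / (p_G^2 p_E).
Substituting and setting equal to 1.7 bar^-1 gives a polynomial in X; the root in (0,1) is X = 0.586.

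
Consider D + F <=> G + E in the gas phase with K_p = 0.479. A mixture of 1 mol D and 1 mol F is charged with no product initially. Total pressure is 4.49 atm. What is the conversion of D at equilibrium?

X = 0.409

Basis: 1 mol D initially; let X = conversion of D. Extent ξ = X.
Species balance: n_D = 1 − X; n_F = 1 − X; n_G = X; n_E = X.
Total moles n_T = 2 (Δν = 0, constant).
Mole fractions y_i = n_i/n_T; K_p = p_G p_E / (p_D p_F) with p_i = y_i·P.
Setting this equal to 0.479 and taking the physical root (0 < X < 1) gives X = 0.409.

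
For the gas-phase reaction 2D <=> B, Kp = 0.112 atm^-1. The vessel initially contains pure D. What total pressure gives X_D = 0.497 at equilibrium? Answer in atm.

Let X = conversion of D (basis 1 mol D); extent of reaction ξ = 0.5X.
Moles: n_D = 1 − X; n_B = 0.5X.
Summing: n_T = 1 − 0.5X.
Kp = p_B / (p_D^2) with p_i = (n_i/n_T)·P.
At X = 0.497: the mole-fraction product g(X) = Π y_i^ν_i = 0.7381. Since Kp = g(X)·P^{-1}, P = (g/Kp)^(1/1) = (0.7381/0.112)^(1/1) = 6.59 atm.

P = 6.59 atm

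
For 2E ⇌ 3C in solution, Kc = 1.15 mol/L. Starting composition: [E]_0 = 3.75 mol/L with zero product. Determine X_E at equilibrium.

X = 0.341

Let X = conversion of E; extent ξ = 3.75X/2 mol/L.
Concentrations: [E] = 3.75 − 3.75X; [C] = 5.62X.
Kc = [C]^3 / ([E]^2).
Setting equal to 1.15 and solving for X on (0,1) gives X = 0.341.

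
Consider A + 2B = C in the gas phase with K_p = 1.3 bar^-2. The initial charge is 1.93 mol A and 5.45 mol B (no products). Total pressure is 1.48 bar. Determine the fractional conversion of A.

X = 0.536

Basis: 1.93 mol A initially; let X = conversion of A. Extent ξ = 1.93X.
Mole table: n_A = 1.93 − 1.93X; n_B = 5.45 − 3.86X; n_C = 1.93X.
n_T = Σnᵢ = 7.38 − 3.86X.
With p_i = (n_i/n_T)P, K_p = p_C / (p_A p_B^2).
Setting this equal to 1.3 bar^-2 and taking the physical root (0 < X < 1) gives X = 0.536.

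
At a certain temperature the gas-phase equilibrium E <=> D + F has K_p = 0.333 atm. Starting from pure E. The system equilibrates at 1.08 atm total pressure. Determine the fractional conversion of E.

Basis: 1 mol E initially; let X = conversion of E. Extent ξ = X.
Moles: n_E = 1 − X; n_D = X; n_F = X.
n_T = Σnᵢ = 1 + X.
Mole fractions y_i = n_i/n_T; K_p = p_D p_F / (p_E) with p_i = y_i·P.
Equating to 0.333 atm and solving on 0 < X < 1: X = 0.485.

X = 0.485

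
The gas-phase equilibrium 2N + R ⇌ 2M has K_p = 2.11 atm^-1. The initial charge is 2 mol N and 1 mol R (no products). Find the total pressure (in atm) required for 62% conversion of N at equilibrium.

Take 2 mol N as basis and let X be its fractional conversion, so ξ = X.
Species balance: n_N = 2 − 2X; n_R = 1 − X; n_M = 2X.
Summing: n_T = 3 − X.
K_p = p_M^2 / (p_N^2 p_R) with p_i = (n_i/n_T)·P.
At X = 0.62: the mole-fraction product g(X) = Π y_i^ν_i = 16.67. Since K_p = g(X)·P^{-1}, P = (g/K_p)^(1/1) = (16.67/2.11)^(1/1) = 7.9 atm.

P = 7.9 atm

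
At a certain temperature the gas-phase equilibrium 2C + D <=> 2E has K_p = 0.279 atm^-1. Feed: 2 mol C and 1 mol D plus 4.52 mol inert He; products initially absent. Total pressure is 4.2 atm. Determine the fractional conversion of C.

X = 0.257

Take 2 mol C as basis and let X be its fractional conversion, so ξ = X.
Mole table: n_C = 2 − 2X; n_D = 1 − X; n_E = 2X; n_I = 4.52 (inert).
Summing: n_T = 7.52 − X.
Mole fractions y_i = n_i/n_T; K_p = p_E^2 / (p_C^2 p_D) with p_i = y_i·P.
This yields a degree-3 equation in X; solving on (0,1), X = 0.257.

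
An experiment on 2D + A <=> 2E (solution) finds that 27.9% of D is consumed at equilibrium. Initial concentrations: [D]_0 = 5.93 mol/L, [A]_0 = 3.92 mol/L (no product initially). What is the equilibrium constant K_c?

Let X = conversion of D.
Concentrations: [D] = 5.93 − 5.93X; [A] = 3.92 − 2.96X; [E] = 5.93X.
At X = 0.279: [D] = 4.28, [A] = 3.09, [E] = 1.65.
K_c = [E]^2 / ([D]^2 [A]) = 0.0484 L/mol.

K_c = 0.0484 L/mol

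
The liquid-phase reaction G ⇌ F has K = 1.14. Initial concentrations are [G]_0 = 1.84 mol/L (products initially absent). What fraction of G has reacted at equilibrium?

Let X = conversion of G; extent ξ = 1.84·X mol/L.
Concentrations: [G] = 1.84 − 1.84X; [F] = 1.84X.
K = [F] / ([G]).
Setting equal to 1.14 and solving for X on (0,1) gives X = 0.533.

X = 0.533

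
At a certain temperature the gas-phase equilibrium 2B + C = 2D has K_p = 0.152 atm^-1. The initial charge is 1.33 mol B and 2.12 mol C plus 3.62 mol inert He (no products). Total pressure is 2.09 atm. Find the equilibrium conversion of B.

X = 0.231

Let X = conversion of B (basis 1.33 mol B); extent of reaction ξ = 0.665X.
Species balance: n_B = 1.33 − 1.33X; n_C = 2.12 − 0.665X; n_D = 1.33X; n_I = 3.62 (inert).
Total moles n_T = 7.07 − 0.665X.
Mole fractions y_i = n_i/n_T; K_p = p_D^2 / (p_B^2 p_C) with p_i = y_i·P.
This yields a degree-3 equation in X; solving on (0,1), X = 0.231.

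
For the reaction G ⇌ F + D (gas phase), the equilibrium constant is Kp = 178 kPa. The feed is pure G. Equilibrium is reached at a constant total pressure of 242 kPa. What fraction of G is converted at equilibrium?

X = 0.651

Take 1 mol G as basis and let X be its fractional conversion, so ξ = X.
Mole table: n_G = 1 − X; n_F = X; n_D = X.
Summing: n_T = 1 + X.
Mole fractions y_i = n_i/n_T; Kp = p_F p_D / (p_G) with p_i = y_i·P.
Setting this equal to 178 kPa and taking the physical root (0 < X < 1) gives X = 0.651.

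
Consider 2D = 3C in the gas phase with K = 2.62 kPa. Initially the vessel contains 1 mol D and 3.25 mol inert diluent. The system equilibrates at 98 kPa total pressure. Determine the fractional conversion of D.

X = 0.266

Basis: 1 mol D initially; let X = conversion of D. Extent ξ = 0.5X.
Species balance: n_D = 1 − X; n_C = 1.5X; n_I = 3.25 (inert).
n_T = Σnᵢ = 4.25 + 0.5X.
Mole fractions y_i = n_i/n_T; K = p_C^3 / (p_D^2) with p_i = y_i·P.
This yields a degree-3 equation in X; solving on (0,1), X = 0.266.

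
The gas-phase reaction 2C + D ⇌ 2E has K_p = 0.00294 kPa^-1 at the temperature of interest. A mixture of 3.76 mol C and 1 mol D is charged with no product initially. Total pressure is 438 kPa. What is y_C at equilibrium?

Basis: 1 mol D initially; let X = conversion of D. Extent ξ = X.
At extent ξ: n_C = 3.76 − 2X; n_D = 1 − X; n_E = 2X.
n_T = Σnᵢ = 4.76 − X.
y_i = n_i/n_T, p_i = y_i·P. K_p = p_E^2 / (p_C^2 p_D).
Substituting and setting equal to 0.00294 kPa^-1 gives a polynomial in X; the root in (0,1) is X = 0.520.
Then n_C = 2.72, n_T = 4.24, so y_C = 0.642.

y_C = 0.642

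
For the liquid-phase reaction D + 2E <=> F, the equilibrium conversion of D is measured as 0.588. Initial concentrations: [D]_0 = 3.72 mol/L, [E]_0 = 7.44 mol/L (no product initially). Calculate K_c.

K_c = 0.152 (mol/L)^-2

Let X = conversion of D.
Concentrations: [D] = 3.72 − 3.72X; [E] = 7.44 − 7.44X; [F] = 3.72X.
At X = 0.588: [D] = 1.53, [E] = 3.07, [F] = 2.19.
K_c = [F] / ([D] [E]^2) = 0.152 (mol/L)^-2.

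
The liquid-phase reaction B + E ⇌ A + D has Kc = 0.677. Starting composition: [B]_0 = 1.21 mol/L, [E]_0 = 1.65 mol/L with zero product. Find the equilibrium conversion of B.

X = 0.522

Let X = conversion of B; extent ξ = 1.21·X mol/L.
Concentrations: [B] = 1.21 − 1.21X; [E] = 1.65 − 1.21X; [A] = 1.21X; [D] = 1.21X.
Kc = [A] [D] / ([B] [E]).
Setting equal to 0.677 and solving for X on (0,1) gives X = 0.522.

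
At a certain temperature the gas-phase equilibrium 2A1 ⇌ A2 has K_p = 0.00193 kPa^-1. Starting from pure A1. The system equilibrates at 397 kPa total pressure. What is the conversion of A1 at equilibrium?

X = 0.504

Let X = conversion of A1 (basis 1 mol A1); extent of reaction ξ = 0.5X.
Mole table: n_A1 = 1 − X; n_A2 = 0.5X.
Summing: n_T = 1 − 0.5X.
With p_i = (n_i/n_T)P, K_p = p_A2 / (p_A1^2).
Substituting and setting equal to 0.00193 kPa^-1 gives a polynomial in X; the root in (0,1) is X = 0.504.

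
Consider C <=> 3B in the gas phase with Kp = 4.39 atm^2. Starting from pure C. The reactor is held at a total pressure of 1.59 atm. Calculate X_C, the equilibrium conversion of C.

X = 0.505

Basis: 1 mol C initially; let X = conversion of C. Extent ξ = X.
Species balance: n_C = 1 − X; n_B = 3X.
Total moles n_T = 1 + 2X.
With p_i = (n_i/n_T)P, Kp = p_B^3 / (p_C).
Substituting and setting equal to 4.39 atm^2 gives a polynomial in X; the root in (0,1) is X = 0.505.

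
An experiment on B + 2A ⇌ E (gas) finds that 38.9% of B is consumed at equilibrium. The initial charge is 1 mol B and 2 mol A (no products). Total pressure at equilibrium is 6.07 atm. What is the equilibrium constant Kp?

Kp = 0.0571 atm^-2

Basis: 1 mol B initially; let X = conversion of B. Extent ξ = X.
At extent ξ: n_B = 1 − X; n_A = 2 − 2X; n_E = X.
n_T = Σnᵢ = 3 − 2X.
At X = 0.389: n_B = 0.611, n_A = 1.22, n_E = 0.389, n_T = 2.22.
p_i = (n_i/n_T)·P. Kp = p_E / (p_B p_A^2) = 0.0571 atm^-2.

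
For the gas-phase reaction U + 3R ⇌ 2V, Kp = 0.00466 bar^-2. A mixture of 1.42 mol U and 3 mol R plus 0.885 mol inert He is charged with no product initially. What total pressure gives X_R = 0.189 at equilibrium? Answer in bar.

P = 6.48 bar

Take 3 mol R as basis and let X be its fractional conversion, so ξ = X.
Mole table: n_U = 1.42 − X; n_R = 3 − 3X; n_V = 2X; n_I = 0.885 (inert).
Summing: n_T = 5.3 − 2X.
Kp = p_V^2 / (p_U p_R^3) with p_i = (n_i/n_T)·P.
At X = 0.189: the mole-fraction product g(X) = Π y_i^ν_i = 0.1956. Since Kp = g(X)·P^{-2}, P = (g/Kp)^(1/2) = (0.1956/0.00466)^(1/2) = 6.48 bar.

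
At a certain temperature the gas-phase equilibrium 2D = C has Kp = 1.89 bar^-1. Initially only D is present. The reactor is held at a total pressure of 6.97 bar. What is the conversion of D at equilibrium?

Basis: 1 mol D initially; let X = conversion of D. Extent ξ = 0.5X.
Mole table: n_D = 1 − X; n_C = 0.5X.
Summing: n_T = 1 − 0.5X.
With p_i = (n_i/n_T)P, Kp = p_C / (p_D^2).
This yields a degree-2 equation in X; solving on (0,1), X = 0.864.

X = 0.864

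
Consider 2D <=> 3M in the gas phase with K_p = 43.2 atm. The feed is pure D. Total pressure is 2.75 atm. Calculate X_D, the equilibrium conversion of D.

X = 0.745

Let X = conversion of D (basis 1 mol D); extent of reaction ξ = 0.5X.
Mole table: n_D = 1 − X; n_M = 1.5X.
Total moles n_T = 1 + 0.5X.
With p_i = (n_i/n_T)P, K_p = p_M^3 / (p_D^2).
This yields a degree-3 equation in X; solving on (0,1), X = 0.745.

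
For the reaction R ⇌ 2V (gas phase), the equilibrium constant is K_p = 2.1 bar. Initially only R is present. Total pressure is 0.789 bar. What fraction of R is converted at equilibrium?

Basis: 1 mol R initially; let X = conversion of R. Extent ξ = X.
At extent ξ: n_R = 1 − X; n_V = 2X.
n_T = Σnᵢ = 1 + X.
Mole fractions y_i = n_i/n_T; K_p = p_V^2 / (p_R) with p_i = y_i·P.
This yields a degree-2 equation in X; solving on (0,1), X = 0.632.

X = 0.632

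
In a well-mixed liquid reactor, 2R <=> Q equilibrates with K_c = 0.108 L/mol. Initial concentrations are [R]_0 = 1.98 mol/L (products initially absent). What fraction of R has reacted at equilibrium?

Let X = conversion of R; extent ξ = 1.98X/2 mol/L.
Concentrations: [R] = 1.98 − 1.98X; [Q] = 0.99X.
K_c = [Q] / ([R]^2).
Solving K_c = 0.108 for X ∈ (0,1): X = 0.244.

X = 0.244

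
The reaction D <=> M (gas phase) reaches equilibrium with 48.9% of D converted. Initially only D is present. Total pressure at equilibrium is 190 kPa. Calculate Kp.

Kp = 0.957

Take 1 mol D as basis and let X be its fractional conversion, so ξ = X.
Species balance: n_D = 1 − X; n_M = X.
Since Δν = 0, n_T = 1 throughout.
At X = 0.489: n_D = 0.511, n_M = 0.489, n_T = 1.
p_i = (n_i/n_T)·P. Kp = p_M / (p_D) = 0.957.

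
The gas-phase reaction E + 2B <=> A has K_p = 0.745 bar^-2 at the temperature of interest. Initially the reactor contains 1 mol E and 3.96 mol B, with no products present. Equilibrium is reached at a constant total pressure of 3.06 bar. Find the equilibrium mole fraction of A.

Basis: 1 mol E initially; let X = conversion of E. Extent ξ = X.
Species balance: n_E = 1 − X; n_B = 3.96 − 2X; n_A = X.
Summing: n_T = 4.96 − 2X.
y_i = n_i/n_T, p_i = y_i·P. K_p = p_A / (p_E p_B^2).
This yields a degree-3 equation in X; solving on (0,1), X = 0.777.
Then n_A = 0.777, n_T = 3.41, so y_A = 0.228.

y_A = 0.228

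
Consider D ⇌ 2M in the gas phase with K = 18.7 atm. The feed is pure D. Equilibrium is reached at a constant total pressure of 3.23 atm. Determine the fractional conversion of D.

Let X = conversion of D (basis 1 mol D); extent of reaction ξ = X.
Mole table: n_D = 1 − X; n_M = 2X.
n_T = Σnᵢ = 1 + X.
y_i = n_i/n_T, p_i = y_i·P. K = p_M^2 / (p_D).
Equating to 18.7 atm and solving on 0 < X < 1: X = 0.769.

X = 0.769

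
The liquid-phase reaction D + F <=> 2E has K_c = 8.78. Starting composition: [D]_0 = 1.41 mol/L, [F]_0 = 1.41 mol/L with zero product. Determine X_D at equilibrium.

X = 0.597

Let X = conversion of D; extent ξ = 1.41·X mol/L.
Concentrations: [D] = 1.41 − 1.41X; [F] = 1.41 − 1.41X; [E] = 2.82X.
K_c = [E]^2 / ([D] [F]).
This equals 8.78 at X = 0.597 (the root in 0 < X < 1).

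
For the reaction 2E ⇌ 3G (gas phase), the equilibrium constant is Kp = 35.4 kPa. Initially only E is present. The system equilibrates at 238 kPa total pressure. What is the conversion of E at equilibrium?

Let X = conversion of E (basis 1 mol E); extent of reaction ξ = 0.5X.
Species balance: n_E = 1 − X; n_G = 1.5X.
Summing: n_T = 1 + 0.5X.
With p_i = (n_i/n_T)P, Kp = p_G^3 / (p_E^2).
This yields a degree-3 equation in X; solving on (0,1), X = 0.293.

X = 0.293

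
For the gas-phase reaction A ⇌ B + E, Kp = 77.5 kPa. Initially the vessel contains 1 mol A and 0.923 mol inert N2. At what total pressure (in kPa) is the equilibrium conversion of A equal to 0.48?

Let X = conversion of A (basis 1 mol A); extent of reaction ξ = X.
Moles: n_A = 1 − X; n_B = X; n_E = X; n_I = 0.923 (inert).
Total moles n_T = 1.92 + X.
Kp = p_B p_E / (p_A) with p_i = (n_i/n_T)·P.
At X = 0.48: the mole-fraction product g(X) = Π y_i^ν_i = 0.1844. Since Kp = g(X)·P^{1}, P = (Kp/g)^(1/1) = (77.5/0.1844)^(1/1) = 420 kPa.

P = 420 kPa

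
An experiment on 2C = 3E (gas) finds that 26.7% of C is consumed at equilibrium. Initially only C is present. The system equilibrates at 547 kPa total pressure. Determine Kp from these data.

Kp = 57.7 kPa

Let X = conversion of C (basis 1 mol C); extent of reaction ξ = 0.5X.
At extent ξ: n_C = 1 − X; n_E = 1.5X.
n_T = Σnᵢ = 1 + 0.5X.
At X = 0.267: n_C = 0.733, n_E = 0.401, n_T = 1.13.
p_i = (n_i/n_T)·P. Kp = p_E^3 / (p_C^2) = 57.7 kPa.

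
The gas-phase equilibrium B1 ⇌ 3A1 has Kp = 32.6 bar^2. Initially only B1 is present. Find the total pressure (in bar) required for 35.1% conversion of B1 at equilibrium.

P = 7.25 bar

Basis: 1 mol B1 initially; let X = conversion of B1. Extent ξ = X.
Moles: n_B1 = 1 − X; n_A1 = 3X.
Summing: n_T = 1 + 2X.
Kp = p_A1^3 / (p_B1) with p_i = (n_i/n_T)·P.
At X = 0.351: the mole-fraction product g(X) = Π y_i^ν_i = 0.621. Since Kp = g(X)·P^{2}, P = (Kp/g)^(1/2) = (32.6/0.621)^(1/2) = 7.25 bar.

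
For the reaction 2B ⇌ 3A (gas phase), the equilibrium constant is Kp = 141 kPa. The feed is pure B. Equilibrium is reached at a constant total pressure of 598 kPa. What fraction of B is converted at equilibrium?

Let X = conversion of B (basis 1 mol B); extent of reaction ξ = 0.5X.
Species balance: n_B = 1 − X; n_A = 1.5X.
n_T = Σnᵢ = 1 + 0.5X.
Mole fractions y_i = n_i/n_T; Kp = p_A^3 / (p_B^2) with p_i = y_i·P.
Equating to 141 kPa and solving on 0 < X < 1: X = 0.331.

X = 0.331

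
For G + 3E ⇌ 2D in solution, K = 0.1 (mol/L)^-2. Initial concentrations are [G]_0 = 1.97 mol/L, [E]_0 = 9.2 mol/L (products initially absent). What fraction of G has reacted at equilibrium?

Let X = conversion of G; extent ξ = 1.97·X mol/L.
Concentrations: [G] = 1.97 − 1.97X; [E] = 9.2 − 5.91X; [D] = 3.94X.
K = [D]^2 / ([G] [E]^3).
This equals 0.1 at X = 0.701 (the root in 0 < X < 1).

X = 0.701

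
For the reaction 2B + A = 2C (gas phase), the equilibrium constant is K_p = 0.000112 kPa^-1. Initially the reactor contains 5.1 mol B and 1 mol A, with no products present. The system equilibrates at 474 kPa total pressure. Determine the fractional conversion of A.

Basis: 1 mol A initially; let X = conversion of A. Extent ξ = X.
Moles: n_B = 5.1 − 2X; n_A = 1 − X; n_C = 2X.
Total moles n_T = 6.1 − X.
y_i = n_i/n_T, p_i = y_i·P. K_p = p_C^2 / (p_B^2 p_A).
This yields a degree-3 equation in X; solving on (0,1), X = 0.199.

X = 0.199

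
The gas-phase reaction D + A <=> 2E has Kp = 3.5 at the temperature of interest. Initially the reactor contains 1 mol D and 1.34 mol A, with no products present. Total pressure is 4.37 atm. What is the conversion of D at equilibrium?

X = 0.554

Let X = conversion of D (basis 1 mol D); extent of reaction ξ = X.
At extent ξ: n_D = 1 − X; n_A = 1.34 − X; n_E = 2X.
n_T stays at 2.34 (no change in mole number).
y_i = n_i/n_T, p_i = y_i·P. Kp = p_E^2 / (p_D p_A).
This yields a degree-2 equation in X; solving on (0,1), X = 0.554.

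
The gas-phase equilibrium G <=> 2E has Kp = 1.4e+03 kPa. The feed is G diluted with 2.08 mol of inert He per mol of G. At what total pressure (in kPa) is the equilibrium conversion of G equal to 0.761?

P = 555 kPa

Take 1 mol G as basis and let X be its fractional conversion, so ξ = X.
Mole table: n_G = 1 − X; n_E = 2X; n_I = 2.08 (inert).
Total moles n_T = 3.08 + X.
Kp = p_E^2 / (p_G) with p_i = (n_i/n_T)·P.
At X = 0.761: the mole-fraction product g(X) = Π y_i^ν_i = 2.523. Since Kp = g(X)·P^{1}, P = (Kp/g)^(1/1) = (1.4e+03/2.523)^(1/1) = 555 kPa.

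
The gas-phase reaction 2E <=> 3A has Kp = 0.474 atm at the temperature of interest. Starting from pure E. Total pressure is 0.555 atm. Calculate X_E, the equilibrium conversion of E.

X = 0.453

Take 1 mol E as basis and let X be its fractional conversion, so ξ = 0.5X.
At extent ξ: n_E = 1 − X; n_A = 1.5X.
Total moles n_T = 1 + 0.5X.
With p_i = (n_i/n_T)P, Kp = p_A^3 / (p_E^2).
Substituting and setting equal to 0.474 atm gives a polynomial in X; the root in (0,1) is X = 0.453.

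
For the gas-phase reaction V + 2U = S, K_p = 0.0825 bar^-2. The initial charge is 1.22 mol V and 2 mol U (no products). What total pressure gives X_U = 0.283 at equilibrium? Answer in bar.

P = 3.54 bar

Basis: 2 mol U initially; let X = conversion of U. Extent ξ = X.
Species balance: n_V = 1.22 − X; n_U = 2 − 2X; n_S = X.
n_T = Σnᵢ = 3.22 − 2X.
K_p = p_S / (p_V p_U^2) with p_i = (n_i/n_T)·P.
At X = 0.283: the mole-fraction product g(X) = Π y_i^ν_i = 1.035. Since K_p = g(X)·P^{-2}, P = (g/K_p)^(1/2) = (1.035/0.0825)^(1/2) = 3.54 bar.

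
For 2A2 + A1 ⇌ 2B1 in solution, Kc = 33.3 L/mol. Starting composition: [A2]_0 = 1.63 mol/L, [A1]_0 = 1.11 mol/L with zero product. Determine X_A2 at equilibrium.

Let X = conversion of A2; extent ξ = 1.63X/2 mol/L.
Concentrations: [A2] = 1.63 − 1.63X; [A1] = 1.11 − 0.815X; [B1] = 1.63X.
Kc = [B1]^2 / ([A2]^2 [A1]).
This equals 33.3 at X = 0.797 (the root in 0 < X < 1).

X = 0.797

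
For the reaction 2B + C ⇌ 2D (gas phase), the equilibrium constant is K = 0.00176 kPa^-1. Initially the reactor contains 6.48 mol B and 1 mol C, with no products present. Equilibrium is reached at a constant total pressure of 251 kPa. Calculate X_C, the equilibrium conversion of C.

X = 0.492

Take 1 mol C as basis and let X be its fractional conversion, so ξ = X.
Mole table: n_B = 6.48 − 2X; n_C = 1 − X; n_D = 2X.
Summing: n_T = 7.48 − X.
Mole fractions y_i = n_i/n_T; K = p_D^2 / (p_B^2 p_C) with p_i = y_i·P.
Setting this equal to 0.00176 kPa^-1 and taking the physical root (0 < X < 1) gives X = 0.492.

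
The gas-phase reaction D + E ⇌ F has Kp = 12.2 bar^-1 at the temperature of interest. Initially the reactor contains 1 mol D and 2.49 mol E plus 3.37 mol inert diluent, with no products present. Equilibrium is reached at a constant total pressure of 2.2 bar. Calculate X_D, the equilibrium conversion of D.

X = 0.879

Let X = conversion of D (basis 1 mol D); extent of reaction ξ = X.
Mole table: n_D = 1 − X; n_E = 2.49 − X; n_F = X; n_I = 3.37 (inert).
Total moles n_T = 6.86 − X.
y_i = n_i/n_T, p_i = y_i·P. Kp = p_F / (p_D p_E).
This yields a degree-2 equation in X; solving on (0,1), X = 0.879.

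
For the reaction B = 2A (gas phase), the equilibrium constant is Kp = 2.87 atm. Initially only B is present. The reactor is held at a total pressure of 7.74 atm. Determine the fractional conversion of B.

X = 0.291

Take 1 mol B as basis and let X be its fractional conversion, so ξ = X.
Moles: n_B = 1 − X; n_A = 2X.
Summing: n_T = 1 + X.
y_i = n_i/n_T, p_i = y_i·P. Kp = p_A^2 / (p_B).
Substituting and setting equal to 2.87 atm gives a polynomial in X; the root in (0,1) is X = 0.291.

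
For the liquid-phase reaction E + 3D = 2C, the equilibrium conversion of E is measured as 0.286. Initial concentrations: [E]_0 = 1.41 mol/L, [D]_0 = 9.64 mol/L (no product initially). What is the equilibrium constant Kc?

Kc = 0.00108 (mol/L)^-2

Let X = conversion of E.
Concentrations: [E] = 1.41 − 1.41X; [D] = 9.64 − 4.23X; [C] = 2.82X.
At X = 0.286: [E] = 1.01, [D] = 8.43, [C] = 0.807.
Kc = [C]^2 / ([E] [D]^3) = 0.00108 (mol/L)^-2.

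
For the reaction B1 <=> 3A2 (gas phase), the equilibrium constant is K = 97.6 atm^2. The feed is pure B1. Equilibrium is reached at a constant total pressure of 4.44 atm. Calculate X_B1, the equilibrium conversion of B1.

X = 0.687

Let X = conversion of B1 (basis 1 mol B1); extent of reaction ξ = X.
At extent ξ: n_B1 = 1 − X; n_A2 = 3X.
n_T = Σnᵢ = 1 + 2X.
With p_i = (n_i/n_T)P, K = p_A2^3 / (p_B1).
Equating to 97.6 atm^2 and solving on 0 < X < 1: X = 0.687.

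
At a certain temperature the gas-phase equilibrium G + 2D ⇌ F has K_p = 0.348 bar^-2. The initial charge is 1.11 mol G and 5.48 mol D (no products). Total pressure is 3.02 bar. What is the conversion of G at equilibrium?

X = 0.661

Take 1.11 mol G as basis and let X be its fractional conversion, so ξ = 1.11X.
Species balance: n_G = 1.11 − 1.11X; n_D = 5.48 − 2.22X; n_F = 1.11X.
n_T = Σnᵢ = 6.59 − 2.22X.
With p_i = (n_i/n_T)P, K_p = p_F / (p_G p_D^2).
Substituting and setting equal to 0.348 bar^-2 gives a polynomial in X; the root in (0,1) is X = 0.661.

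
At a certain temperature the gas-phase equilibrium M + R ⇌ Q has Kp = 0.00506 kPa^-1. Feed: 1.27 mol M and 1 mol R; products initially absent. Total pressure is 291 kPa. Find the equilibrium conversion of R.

Basis: 1 mol R initially; let X = conversion of R. Extent ξ = X.
Species balance: n_M = 1.27 − X; n_R = 1 − X; n_Q = X.
n_T = Σnᵢ = 2.27 − X.
With p_i = (n_i/n_T)P, Kp = p_Q / (p_M p_R).
Substituting and setting equal to 0.00506 kPa^-1 gives a polynomial in X; the root in (0,1) is X = 0.406.

X = 0.406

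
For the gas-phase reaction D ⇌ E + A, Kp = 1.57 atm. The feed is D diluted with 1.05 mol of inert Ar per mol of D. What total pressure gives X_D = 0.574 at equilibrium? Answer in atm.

P = 5.33 atm

Let X = conversion of D (basis 1 mol D); extent of reaction ξ = X.
Moles: n_D = 1 − X; n_E = X; n_A = X; n_I = 1.05 (inert).
n_T = Σnᵢ = 2.05 + X.
Kp = p_E p_A / (p_D) with p_i = (n_i/n_T)·P.
At X = 0.574: the mole-fraction product g(X) = Π y_i^ν_i = 0.2947. Since Kp = g(X)·P^{1}, P = (Kp/g)^(1/1) = (1.57/0.2947)^(1/1) = 5.33 atm.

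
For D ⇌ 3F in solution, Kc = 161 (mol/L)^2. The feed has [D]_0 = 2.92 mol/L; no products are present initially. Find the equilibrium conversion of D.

Let X = conversion of D; extent ξ = 2.92·X mol/L.
Concentrations: [D] = 2.92 − 2.92X; [F] = 8.76X.
Kc = [F]^3 / ([D]).
This equals 161 at X = 0.635 (the root in 0 < X < 1).

X = 0.635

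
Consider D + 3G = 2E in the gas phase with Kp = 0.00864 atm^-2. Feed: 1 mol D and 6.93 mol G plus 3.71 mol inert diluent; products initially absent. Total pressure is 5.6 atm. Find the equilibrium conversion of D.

Basis: 1 mol D initially; let X = conversion of D. Extent ξ = X.
Species balance: n_D = 1 − X; n_G = 6.93 − 3X; n_E = 2X; n_I = 3.71 (inert).
Total moles n_T = 11.6 − 2X.
y_i = n_i/n_T, p_i = y_i·P. Kp = p_E^2 / (p_D p_G^3).
This yields a degree-4 equation in X; solving on (0,1), X = 0.294.

X = 0.294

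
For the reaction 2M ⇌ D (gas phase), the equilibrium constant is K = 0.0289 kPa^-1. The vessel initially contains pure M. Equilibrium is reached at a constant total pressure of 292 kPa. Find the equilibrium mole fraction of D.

Basis: 1 mol M initially; let X = conversion of M. Extent ξ = 0.5X.
Species balance: n_M = 1 − X; n_D = 0.5X.
n_T = Σnᵢ = 1 − 0.5X.
Mole fractions y_i = n_i/n_T; K = p_D / (p_M^2) with p_i = y_i·P.
Equating to 0.0289 kPa^-1 and solving on 0 < X < 1: X = 0.830.
Then n_D = 0.415, n_T = 0.585, so y_D = 0.710.

y_D = 0.710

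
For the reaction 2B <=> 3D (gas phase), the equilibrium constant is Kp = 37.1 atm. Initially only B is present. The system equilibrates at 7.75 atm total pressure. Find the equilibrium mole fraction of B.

Let X = conversion of B (basis 1 mol B); extent of reaction ξ = 0.5X.
At extent ξ: n_B = 1 − X; n_D = 1.5X.
Total moles n_T = 1 + 0.5X.
Mole fractions y_i = n_i/n_T; Kp = p_D^3 / (p_B^2) with p_i = y_i·P.
Substituting and setting equal to 37.1 atm gives a polynomial in X; the root in (0,1) is X = 0.632.
Then n_B = 0.368, n_T = 1.32, so y_B = 0.280.

y_B = 0.280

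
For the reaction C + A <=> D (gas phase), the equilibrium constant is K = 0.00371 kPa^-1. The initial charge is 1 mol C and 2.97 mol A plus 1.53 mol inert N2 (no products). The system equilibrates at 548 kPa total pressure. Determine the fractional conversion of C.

X = 0.501

Let X = conversion of C (basis 1 mol C); extent of reaction ξ = X.
At extent ξ: n_C = 1 − X; n_A = 2.97 − X; n_D = X; n_I = 1.53 (inert).
Summing: n_T = 5.5 − X.
With p_i = (n_i/n_T)P, K = p_D / (p_C p_A).
Substituting and setting equal to 0.00371 kPa^-1 gives a polynomial in X; the root in (0,1) is X = 0.501.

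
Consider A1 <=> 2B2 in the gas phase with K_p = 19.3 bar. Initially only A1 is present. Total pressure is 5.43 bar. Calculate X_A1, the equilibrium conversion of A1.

X = 0.686

Take 1 mol A1 as basis and let X be its fractional conversion, so ξ = X.
Mole table: n_A1 = 1 − X; n_B2 = 2X.
Summing: n_T = 1 + X.
y_i = n_i/n_T, p_i = y_i·P. K_p = p_B2^2 / (p_A1).
This yields a degree-2 equation in X; solving on (0,1), X = 0.686.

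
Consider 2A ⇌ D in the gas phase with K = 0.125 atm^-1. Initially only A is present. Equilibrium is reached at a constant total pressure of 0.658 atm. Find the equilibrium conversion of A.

Take 1 mol A as basis and let X be its fractional conversion, so ξ = 0.5X.
Mole table: n_A = 1 − X; n_D = 0.5X.
n_T = Σnᵢ = 1 − 0.5X.
Mole fractions y_i = n_i/n_T; K = p_D / (p_A^2) with p_i = y_i·P.
Substituting and setting equal to 0.125 atm^-1 gives a polynomial in X; the root in (0,1) is X = 0.133.

X = 0.133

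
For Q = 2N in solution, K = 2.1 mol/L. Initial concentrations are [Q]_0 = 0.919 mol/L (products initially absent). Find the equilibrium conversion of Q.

Let X = conversion of Q; extent ξ = 0.919·X mol/L.
Concentrations: [Q] = 0.919 − 0.919X; [N] = 1.84X.
K = [N]^2 / ([Q]).
Setting equal to 2.1 and solving for X on (0,1) gives X = 0.522.

X = 0.522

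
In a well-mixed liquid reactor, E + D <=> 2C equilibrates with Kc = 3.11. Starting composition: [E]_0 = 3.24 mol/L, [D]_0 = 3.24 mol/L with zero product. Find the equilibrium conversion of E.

Let X = conversion of E; extent ξ = 3.24·X mol/L.
Concentrations: [E] = 3.24 − 3.24X; [D] = 3.24 − 3.24X; [C] = 6.48X.
Kc = [C]^2 / ([E] [D]).
Solving Kc = 3.11 for X ∈ (0,1): X = 0.469.

X = 0.469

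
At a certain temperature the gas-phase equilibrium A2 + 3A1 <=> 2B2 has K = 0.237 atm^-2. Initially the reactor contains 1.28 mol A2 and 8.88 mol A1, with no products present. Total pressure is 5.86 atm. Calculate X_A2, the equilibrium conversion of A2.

X = 0.842

Let X = conversion of A2 (basis 1.28 mol A2); extent of reaction ξ = 1.28X.
Moles: n_A2 = 1.28 − 1.28X; n_A1 = 8.88 − 3.84X; n_B2 = 2.56X.
n_T = Σnᵢ = 10.2 − 2.56X.
With p_i = (n_i/n_T)P, K = p_B2^2 / (p_A2 p_A1^3).
This yields a degree-4 equation in X; solving on (0,1), X = 0.842.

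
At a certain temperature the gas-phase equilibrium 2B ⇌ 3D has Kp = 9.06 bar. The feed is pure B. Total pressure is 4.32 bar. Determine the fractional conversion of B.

X = 0.546

Take 1 mol B as basis and let X be its fractional conversion, so ξ = 0.5X.
At extent ξ: n_B = 1 − X; n_D = 1.5X.
Total moles n_T = 1 + 0.5X.
With p_i = (n_i/n_T)P, Kp = p_D^3 / (p_B^2).
Substituting and setting equal to 9.06 bar gives a polynomial in X; the root in (0,1) is X = 0.546.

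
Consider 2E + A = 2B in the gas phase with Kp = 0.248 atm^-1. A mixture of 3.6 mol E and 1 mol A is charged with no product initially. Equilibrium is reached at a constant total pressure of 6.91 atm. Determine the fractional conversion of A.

Let X = conversion of A (basis 1 mol A); extent of reaction ξ = X.
Species balance: n_E = 3.6 − 2X; n_A = 1 − X; n_B = 2X.
Summing: n_T = 4.6 − X.
Mole fractions y_i = n_i/n_T; Kp = p_B^2 / (p_E^2 p_A) with p_i = y_i·P.
Substituting and setting equal to 0.248 atm^-1 gives a polynomial in X; the root in (0,1) is X = 0.548.

X = 0.548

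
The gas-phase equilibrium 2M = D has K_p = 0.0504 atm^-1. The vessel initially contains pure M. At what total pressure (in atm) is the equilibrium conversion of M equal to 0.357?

P = 7.04 atm

Basis: 1 mol M initially; let X = conversion of M. Extent ξ = 0.5X.
Mole table: n_M = 1 − X; n_D = 0.5X.
n_T = Σnᵢ = 1 − 0.5X.
K_p = p_D / (p_M^2) with p_i = (n_i/n_T)·P.
At X = 0.357: the mole-fraction product g(X) = Π y_i^ν_i = 0.3547. Since K_p = g(X)·P^{-1}, P = (g/K_p)^(1/1) = (0.3547/0.0504)^(1/1) = 7.04 atm.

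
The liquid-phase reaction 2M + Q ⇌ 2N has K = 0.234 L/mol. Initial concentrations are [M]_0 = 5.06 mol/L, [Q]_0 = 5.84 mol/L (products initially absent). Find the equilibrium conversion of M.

Let X = conversion of M; extent ξ = 5.06X/2 mol/L.
Concentrations: [M] = 5.06 − 5.06X; [Q] = 5.84 − 2.53X; [N] = 5.06X.
K = [N]^2 / ([M]^2 [Q]).
Equating to 0.234 L/mol: the physical root is X = 0.508.

X = 0.508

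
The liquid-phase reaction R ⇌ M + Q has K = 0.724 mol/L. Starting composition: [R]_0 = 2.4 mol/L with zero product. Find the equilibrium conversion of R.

Let X = conversion of R; extent ξ = 2.4·X mol/L.
Concentrations: [R] = 2.4 − 2.4X; [M] = 2.4X; [Q] = 2.4X.
K = [M] [Q] / ([R]).
Equating to 0.724 mol/L: the physical root is X = 0.419.

X = 0.419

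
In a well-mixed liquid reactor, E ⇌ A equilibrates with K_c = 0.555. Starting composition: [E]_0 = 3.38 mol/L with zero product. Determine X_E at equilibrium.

X = 0.357

Let X = conversion of E; extent ξ = 3.38·X mol/L.
Concentrations: [E] = 3.38 − 3.38X; [A] = 3.38X.
K_c = [A] / ([E]).
Equating to 0.555: the physical root is X = 0.357.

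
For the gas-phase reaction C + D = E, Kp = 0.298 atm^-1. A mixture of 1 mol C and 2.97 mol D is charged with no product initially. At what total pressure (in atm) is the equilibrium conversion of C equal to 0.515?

Let X = conversion of C (basis 1 mol C); extent of reaction ξ = X.
Species balance: n_C = 1 − X; n_D = 2.97 − X; n_E = X.
Summing: n_T = 3.97 − X.
Kp = p_E / (p_C p_D) with p_i = (n_i/n_T)·P.
At X = 0.515: the mole-fraction product g(X) = Π y_i^ν_i = 1.494. Since Kp = g(X)·P^{-1}, P = (g/Kp)^(1/1) = (1.494/0.298)^(1/1) = 5.01 atm.

P = 5.01 atm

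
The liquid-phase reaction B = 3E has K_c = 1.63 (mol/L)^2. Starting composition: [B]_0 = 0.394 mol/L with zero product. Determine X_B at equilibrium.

Let X = conversion of B; extent ξ = 0.394·X mol/L.
Concentrations: [B] = 0.394 − 0.394X; [E] = 1.18X.
K_c = [E]^3 / ([B]).
Setting equal to 1.63 and solving for X on (0,1) gives X = 0.557.

X = 0.557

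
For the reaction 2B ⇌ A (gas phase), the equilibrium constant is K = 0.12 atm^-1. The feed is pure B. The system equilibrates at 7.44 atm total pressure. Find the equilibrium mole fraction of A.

Take 1 mol B as basis and let X be its fractional conversion, so ξ = 0.5X.
Moles: n_B = 1 − X; n_A = 0.5X.
n_T = Σnᵢ = 1 − 0.5X.
Mole fractions y_i = n_i/n_T; K = p_A / (p_B^2) with p_i = y_i·P.
This yields a degree-2 equation in X; solving on (0,1), X = 0.532.
Then n_A = 0.266, n_T = 0.734, so y_A = 0.363.

y_A = 0.363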